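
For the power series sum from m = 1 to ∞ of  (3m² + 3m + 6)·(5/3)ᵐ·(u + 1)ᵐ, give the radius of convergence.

The ratio of consecutive coefficients is [(3(m+1)² + 3(m+1) + 6)/(3m² + 3m + 6)] · 5/3 → 5/3.
The series converges when 5/3 · |u + 1| < 1, giving R = 3/5.

R = 3/5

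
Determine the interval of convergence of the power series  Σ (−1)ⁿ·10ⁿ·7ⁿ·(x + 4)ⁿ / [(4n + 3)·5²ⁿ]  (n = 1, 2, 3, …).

The ratio of consecutive coefficients is [(4n + 3)/(4(n+1) + 3)] · 10·7/25 → 14/5.
Thus R = 1/(14/5) = 5/14.
When x = -51/14, the terms alternate in sign and decrease monotonically to 0 in absolute value (size ~ c/n), so the alternating series test gives convergence.
Check x = -61/14: the terms behave like c/n; limit comparison with the harmonic series gives divergence.

(-61/14, -51/14]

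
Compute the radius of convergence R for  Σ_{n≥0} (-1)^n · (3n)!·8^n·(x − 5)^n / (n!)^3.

By the ratio test, |a_{n+1}/a_n| = (3n+1)·(3n+2)·(3n+3)/(n+1)³ · 8 → 216.
Hence the series converges for |x − 5| < 1/(216) = 1/216, so the radius of convergence is 1/216.

R = 1/216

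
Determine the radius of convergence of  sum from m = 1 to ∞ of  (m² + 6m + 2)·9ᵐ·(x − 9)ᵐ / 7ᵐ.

Apply the ratio test: |a_{m+1}| / |a_m| = [((m+1)² + 6(m+1) + 2)/(m² + 6m + 2)] · 9/7, which tends to 9/7 as m → ∞.
Hence the series converges for |x − 9| < 1/(9/7) = 7/9, so the radius of convergence is 7/9.

R = 7/9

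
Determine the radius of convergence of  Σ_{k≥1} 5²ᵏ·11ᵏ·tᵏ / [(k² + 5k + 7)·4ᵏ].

R = 4/275

By the ratio test, |a_{k+1}/a_k| = [(k² + 5k + 7)/((k+1)² + 5(k+1) + 7)] · 25·11/4 → 275/4.
The series converges when 275/4 · |t| < 1, giving R = 4/275.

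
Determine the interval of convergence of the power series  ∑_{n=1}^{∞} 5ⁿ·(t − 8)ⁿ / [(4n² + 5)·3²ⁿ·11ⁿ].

By the ratio test, |a_{n+1}/a_n| = [(4n² + 5)/(4(n+1)² + 5)] · 5/(9·11) → 5/99.
Convergence for |t − 8| · 5/99 < 1, i.e. |t − 8| < 99/5. So R = 99/5.
At t = 139/5: the series is dominated by a constant times Σ 1/n², which converges (p = 2 > 1).
When t = -59/5, the series is dominated by a constant times Σ 1/n², which converges (p = 2 > 1).

[-59/5, 139/5]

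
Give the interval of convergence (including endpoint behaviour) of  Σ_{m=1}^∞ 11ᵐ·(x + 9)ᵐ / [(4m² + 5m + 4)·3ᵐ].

[-102/11, -96/11]

The ratio of consecutive coefficients is [(4m² + 5m + 4)/(4(m+1)² + 5(m+1) + 4)] · 11/3 → 11/3.
The series converges when 11/3 · |x + 9| < 1, giving R = 3/11.
At x = -96/11: the terms are on the order of 1/m², so the series converges absolutely by comparison with the p-series (p = 2 > 1).
At x = -102/11: the terms are on the order of 1/m², so the series converges absolutely by comparison with the p-series (p = 2 > 1).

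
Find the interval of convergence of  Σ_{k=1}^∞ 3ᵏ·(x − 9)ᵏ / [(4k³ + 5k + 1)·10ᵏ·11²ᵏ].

The ratio of consecutive coefficients is [(4k³ + 5k + 1)/(4(k+1)³ + 5(k+1) + 1)] · 3/(10·121) → 3/1210.
Convergence for |x − 9| · 3/1210 < 1, i.e. |x − 9| < 1210/3. So R = 1210/3.
Check x = 1237/3: absolute convergence follows by limit comparison with Σ 1/k³.
Check x = -1183/3: the series is dominated by a constant times Σ 1/k³, which converges (p = 3 > 1).

[-1183/3, 1237/3]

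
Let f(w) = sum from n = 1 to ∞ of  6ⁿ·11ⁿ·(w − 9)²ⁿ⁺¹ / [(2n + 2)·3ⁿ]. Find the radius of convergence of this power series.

R = √22/22

The ratio of consecutive coefficients is [(2n + 2)/(2(n+1) + 2)] · 6·11/3 → 22.
Successive powers of (w − 9) differ by 2, so the series converges when |w − 9|² · 22 < 1, i.e. |w − 9| < √(1/22). So R = √22/22.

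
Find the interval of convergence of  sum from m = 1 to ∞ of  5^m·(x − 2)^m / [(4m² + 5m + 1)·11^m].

By the ratio test, |a_{m+1}/a_m| = [(4m² + 5m + 1)/(4(m+1)² + 5(m+1) + 1)] · 5/11 → 5/11.
The series converges when 5/11 · |x − 2| < 1, giving R = 11/5.
When x = 21/5, the series is dominated by a constant times Σ 1/m², which converges (p = 2 > 1).
When x = -1/5, absolute convergence follows by limit comparison with Σ 1/m².

[-1/5, 21/5]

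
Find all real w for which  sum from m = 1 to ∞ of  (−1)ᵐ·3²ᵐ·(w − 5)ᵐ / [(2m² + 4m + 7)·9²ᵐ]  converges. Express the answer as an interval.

Apply the ratio test: |a_{m+1}| / |a_m| = [(2m² + 4m + 7)/(2(m+1)² + 4(m+1) + 7)] · 9/81, which tends to 1/9 as m → ∞.
Hence the series converges for |w − 5| < 1/(1/9) = 9, so the radius of convergence is 9.
Endpoint w = 14: absolute convergence follows by limit comparison with Σ 1/m².
When w = -4, the series is dominated by a constant times Σ 1/m², which converges (p = 2 > 1).

[-4, 14]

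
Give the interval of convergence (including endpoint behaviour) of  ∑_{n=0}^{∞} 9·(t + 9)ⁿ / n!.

Apply the ratio test: |a_{n+1}| / |a_n| = 9/9 · 1/(n+1), which tends to 0 as n → ∞.
The limit is 0, so the series converges for all t; R = ∞.

(−∞, ∞)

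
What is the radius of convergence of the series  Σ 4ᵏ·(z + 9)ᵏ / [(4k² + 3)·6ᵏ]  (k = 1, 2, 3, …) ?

Apply the ratio test: |a_{k+1}| / |a_k| = [(4k² + 3)/(4(k+1)² + 3)] · 4/6, which tends to 2/3 as k → ∞.
Hence the series converges for |z + 9| < 1/(2/3) = 3/2, so the radius of convergence is 3/2.

R = 3/2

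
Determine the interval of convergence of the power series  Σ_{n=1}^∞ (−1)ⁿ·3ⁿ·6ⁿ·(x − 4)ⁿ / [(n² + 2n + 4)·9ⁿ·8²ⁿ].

[-28, 36]

The ratio of consecutive coefficients is [(n² + 2n + 4)/((n+1)² + 2(n+1) + 4)] · 3·6/(9·64) → 1/32.
Convergence for |x − 4| · 1/32 < 1, i.e. |x − 4| < 32. So R = 32.
Endpoint x = 36: the series is dominated by a constant times Σ 1/n², which converges (p = 2 > 1).
When x = -28, absolute convergence follows by limit comparison with Σ 1/n².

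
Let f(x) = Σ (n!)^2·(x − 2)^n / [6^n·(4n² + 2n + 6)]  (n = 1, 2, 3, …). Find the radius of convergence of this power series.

By the ratio test, |a_{n+1}/a_n| = (n+1)² · 1/6 · (4n² + 2n + 6)/(4(n+1)² + 2(n+1) + 6) → ∞.
The terms grow without bound for any (x − 2) ≠ 0, so R = 0 (convergence only at x = 2).

R = 0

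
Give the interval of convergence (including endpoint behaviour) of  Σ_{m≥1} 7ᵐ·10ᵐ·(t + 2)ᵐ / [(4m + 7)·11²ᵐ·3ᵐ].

By the ratio test, |a_{m+1}/a_m| = [(4m + 7)/(4(m+1) + 7)] · 7·10/(121·3) → 70/363.
Hence the series converges for |t + 2| < 1/(70/363) = 363/70, so the radius of convergence is 363/70.
Endpoint t = 223/70: the terms behave like c/m; limit comparison with the harmonic series gives divergence.
When t = -503/70, the terms alternate in sign and decrease monotonically to 0 in absolute value (size ~ c/m), so the alternating series test gives convergence.

[-503/70, 223/70)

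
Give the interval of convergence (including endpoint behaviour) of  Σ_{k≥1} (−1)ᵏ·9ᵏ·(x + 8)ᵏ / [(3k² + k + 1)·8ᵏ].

By the ratio test, |a_{k+1}/a_k| = [(3k² + k + 1)/(3(k+1)² + (k+1) + 1)] · 9/8 → 9/8.
Thus R = 1/(9/8) = 8/9.
At x = -64/9: the terms are on the order of 1/k², so the series converges absolutely by comparison with the p-series (p = 2 > 1).
Endpoint x = -80/9: the terms are on the order of 1/k², so the series converges absolutely by comparison with the p-series (p = 2 > 1).

[-80/9, -64/9]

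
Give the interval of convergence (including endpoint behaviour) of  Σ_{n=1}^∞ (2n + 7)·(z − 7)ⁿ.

Apply the ratio test: |a_{n+1}| / |a_n| = (2(n+1) + 7)/(2n + 7), which tends to 1 as n → ∞.
So the series converges when |z − 7| < 1 and diverges when |z − 7| > 1; R = 1.
Check z = 8: the terms do not tend to 0, so the series diverges.
Check z = 6: the terms do not tend to 0, so the series diverges.

(6, 8)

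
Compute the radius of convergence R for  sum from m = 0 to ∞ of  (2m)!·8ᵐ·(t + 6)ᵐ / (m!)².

R = 1/32

Apply the ratio test: |a_{m+1}| / |a_m| = (2m+1)·(2m+2)/(m+1)² · 8, which tends to 32 as m → ∞.
The series converges when 32 · |t + 6| < 1, giving R = 1/32.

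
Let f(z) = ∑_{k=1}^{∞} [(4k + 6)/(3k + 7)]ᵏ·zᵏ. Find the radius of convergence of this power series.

R = 3/4

Applying the root test, |a_k|^(1/k) = (4k + 6)/(3k + 7) → 4/3.
Hence the series converges for |z| < 1/(4/3) = 3/4, so the radius of convergence is 3/4.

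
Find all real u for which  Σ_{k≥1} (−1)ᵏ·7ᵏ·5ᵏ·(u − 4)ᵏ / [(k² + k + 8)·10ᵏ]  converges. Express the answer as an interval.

Ratio test: |a_{k+1}/a_k| = [(k² + k + 8)/((k+1)² + (k+1) + 8)] · 7·5/10 → 7/2 as k → ∞.
Thus R = 1/(7/2) = 2/7.
Endpoint u = 30/7: the series is dominated by a constant times Σ 1/k², which converges (p = 2 > 1).
Check u = 26/7: absolute convergence follows by limit comparison with Σ 1/k².

[26/7, 30/7]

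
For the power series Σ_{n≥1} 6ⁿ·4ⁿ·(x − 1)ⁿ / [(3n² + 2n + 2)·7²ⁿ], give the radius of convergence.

Apply the ratio test: |a_{n+1}| / |a_n| = [(3n² + 2n + 2)/(3(n+1)² + 2(n+1) + 2)] · 6·4/49, which tends to 24/49 as n → ∞.
The series converges when 24/49 · |x − 1| < 1, giving R = 49/24.

R = 49/24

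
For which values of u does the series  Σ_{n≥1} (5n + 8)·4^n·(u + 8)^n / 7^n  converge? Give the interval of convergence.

Apply the ratio test: |a_{n+1}| / |a_n| = [(5(n+1) + 8)/(5n + 8)] · 4/7, which tends to 4/7 as n → ∞.
Thus R = 1/(4/7) = 7/4.
Endpoint u = -25/4: the terms do not tend to 0, so the series diverges.
When u = -39/4, the n-th term does not approach 0; divergence by the term test.

(-39/4, -25/4)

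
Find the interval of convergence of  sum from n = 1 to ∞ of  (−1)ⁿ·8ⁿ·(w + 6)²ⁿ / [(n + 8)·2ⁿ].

By the ratio test, |a_{n+1}/a_n| = [(n + 8)/((n+1) + 8)] · 8/2 → 4.
Since the exponent of (w + 6) increases by 2 each term, convergence requires |w + 6|² < 1/4, hence R = 1/2.
When w = -11/2, the terms alternate in sign and decrease monotonically to 0 in absolute value (size ~ c/n), so the alternating series test gives convergence.
Endpoint w = -13/2: convergence follows from the alternating series test (terms decrease monotonically to 0).

[-13/2, -11/2]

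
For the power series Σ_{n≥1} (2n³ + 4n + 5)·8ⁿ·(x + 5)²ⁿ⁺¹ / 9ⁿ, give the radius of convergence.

Ratio test: |a_{n+1}/a_n| = [(2(n+1)³ + 4(n+1) + 5)/(2n³ + 4n + 5)] · 8/9 → 8/9 as n → ∞.
Writing y = (x + 5)², the series in y has radius 9/8, so |x + 5| < √(9/8) and R = 3√2/4.

R = 3√2/4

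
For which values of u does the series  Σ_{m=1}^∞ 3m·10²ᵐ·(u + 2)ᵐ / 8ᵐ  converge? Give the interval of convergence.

(-52/25, -48/25)

Apply the ratio test: |a_{m+1}| / |a_m| = [3(m+1)/3m] · 100/8, which tends to 25/2 as m → ∞.
Hence the series converges for |u + 2| < 1/(25/2) = 2/25, so the radius of convergence is 2/25.
When u = -48/25, the terms have absolute value of order m, which does not tend to 0, so the series diverges by the divergence test.
At u = -52/25: the m-th term does not approach 0; divergence by the term test.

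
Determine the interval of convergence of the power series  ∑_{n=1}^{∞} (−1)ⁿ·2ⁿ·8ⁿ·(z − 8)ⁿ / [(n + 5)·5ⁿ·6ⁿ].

(49/8, 79/8]

The ratio of consecutive coefficients is [(n + 5)/((n+1) + 5)] · 2·8/(5·6) → 8/15.
Convergence for |z − 8| · 8/15 < 1, i.e. |z − 8| < 15/8. So R = 15/8.
When z = 79/8, convergence follows from the alternating series test (terms decrease monotonically to 0).
Check z = 49/8: comparison with the harmonic series Σ 1/n shows the series diverges.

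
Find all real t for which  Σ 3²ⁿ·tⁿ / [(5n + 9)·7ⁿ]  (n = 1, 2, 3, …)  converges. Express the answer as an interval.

Apply the ratio test: |a_{n+1}| / |a_n| = [(5n + 9)/(5(n+1) + 9)] · 9/7, which tends to 9/7 as n → ∞.
The series converges when 9/7 · |t| < 1, giving R = 7/9.
When t = 7/9, comparison with the harmonic series Σ 1/n shows the series diverges.
Check t = -7/9: convergence follows from the alternating series test (terms decrease monotonically to 0).

[-7/9, 7/9)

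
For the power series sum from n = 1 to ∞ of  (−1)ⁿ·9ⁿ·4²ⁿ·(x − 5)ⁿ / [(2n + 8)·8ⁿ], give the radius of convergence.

Ratio test: |a_{n+1}/a_n| = [(2n + 8)/(2(n+1) + 8)] · 9·16/8 → 18 as n → ∞.
Hence the series converges for |x − 5| < 1/(18) = 1/18, so the radius of convergence is 1/18.

R = 1/18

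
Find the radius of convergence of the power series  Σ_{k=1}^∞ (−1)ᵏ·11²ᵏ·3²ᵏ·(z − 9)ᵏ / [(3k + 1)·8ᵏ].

R = 8/1089

The ratio of consecutive coefficients is [(3k + 1)/(3(k+1) + 1)] · 121·9/8 → 1089/8.
Convergence for |z − 9| · 1089/8 < 1, i.e. |z − 9| < 8/1089. So R = 8/1089.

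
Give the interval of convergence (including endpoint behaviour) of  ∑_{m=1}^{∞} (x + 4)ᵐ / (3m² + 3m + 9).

By the ratio test, |a_{m+1}/a_m| = (3m² + 3m + 9)/(3(m+1)² + 3(m+1) + 9) → 1.
So the series converges when |x + 4| < 1 and diverges when |x + 4| > 1; R = 1.
Check x = -3: the series is dominated by a constant times Σ 1/m², which converges (p = 2 > 1).
At x = -5: the series is dominated by a constant times Σ 1/m², which converges (p = 2 > 1).

[-5, -3]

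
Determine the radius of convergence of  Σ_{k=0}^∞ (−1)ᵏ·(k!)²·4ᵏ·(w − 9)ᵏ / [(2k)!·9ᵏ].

R = 9

Apply the ratio test: |a_{k+1}| / |a_k| = (k+1)²/[(2k+1)·(2k+2)] · 4/9, which tends to 1/9 as k → ∞.
Convergence for |w − 9| · 1/9 < 1, i.e. |w − 9| < 9. So R = 9.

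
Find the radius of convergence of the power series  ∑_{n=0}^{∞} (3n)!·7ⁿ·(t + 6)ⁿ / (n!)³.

Ratio test: |a_{n+1}/a_n| = (3n+1)·(3n+2)·(3n+3)/(n+1)³ · 7 → 189 as n → ∞.
Convergence for |t + 6| · 189 < 1, i.e. |t + 6| < 1/189. So R = 1/189.

R = 1/189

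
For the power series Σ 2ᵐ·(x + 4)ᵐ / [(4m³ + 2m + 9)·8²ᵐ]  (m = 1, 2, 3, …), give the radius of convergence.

By the ratio test, |a_{m+1}/a_m| = [(4m³ + 2m + 9)/(4(m+1)³ + 2(m+1) + 9)] · 2/64 → 1/32.
The series converges when 1/32 · |x + 4| < 1, giving R = 32.

R = 32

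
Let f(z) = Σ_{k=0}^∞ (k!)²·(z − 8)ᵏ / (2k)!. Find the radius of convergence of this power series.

R = 4

Ratio test: |a_{k+1}/a_k| = (k+1)²/[(2k+1)·(2k+2)] → 1/4 as k → ∞.
Convergence for |z − 8| · 1/4 < 1, i.e. |z − 8| < 4. So R = 4.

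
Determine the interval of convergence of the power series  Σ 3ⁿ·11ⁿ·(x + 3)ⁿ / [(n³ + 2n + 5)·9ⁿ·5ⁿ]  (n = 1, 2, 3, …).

By the ratio test, |a_{n+1}/a_n| = [(n³ + 2n + 5)/((n+1)³ + 2(n+1) + 5)] · 3·11/(9·5) → 11/15.
Thus R = 1/(11/15) = 15/11.
Endpoint x = -18/11: the series is dominated by a constant times Σ 1/n³, which converges (p = 3 > 1).
When x = -48/11, the terms are on the order of 1/n³, so the series converges absolutely by comparison with the p-series (p = 3 > 1).

[-48/11, -18/11]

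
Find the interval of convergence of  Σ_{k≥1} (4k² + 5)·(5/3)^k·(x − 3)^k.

(12/5, 18/5)

Apply the ratio test: |a_{k+1}| / |a_k| = [(4(k+1)² + 5)/(4k² + 5)] · 5/3, which tends to 5/3 as k → ∞.
Convergence for |x − 3| · 5/3 < 1, i.e. |x − 3| < 3/5. So R = 3/5.
Check x = 18/5: the terms do not tend to 0, so the series diverges.
At x = 12/5: the terms do not tend to 0, so the series diverges.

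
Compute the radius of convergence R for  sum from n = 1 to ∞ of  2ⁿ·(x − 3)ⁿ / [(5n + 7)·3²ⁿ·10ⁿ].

R = 45

By the ratio test, |a_{n+1}/a_n| = [(5n + 7)/(5(n+1) + 7)] · 2/(9·10) → 1/45.
The series converges when 1/45 · |x − 3| < 1, giving R = 45.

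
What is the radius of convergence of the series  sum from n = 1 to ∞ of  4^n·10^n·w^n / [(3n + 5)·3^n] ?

R = 3/40

By the ratio test, |a_{n+1}/a_n| = [(3n + 5)/(3(n+1) + 5)] · 4·10/3 → 40/3.
Thus R = 1/(40/3) = 3/40.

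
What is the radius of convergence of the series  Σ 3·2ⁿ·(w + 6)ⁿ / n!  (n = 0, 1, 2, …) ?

R = ∞

Ratio test: |a_{n+1}/a_n| = 3/3 · 2 · 1/(n+1) → 0 as n → ∞.
The limit is 0, so the series converges for all w; R = ∞.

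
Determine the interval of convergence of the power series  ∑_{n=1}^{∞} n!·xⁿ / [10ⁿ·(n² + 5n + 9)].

{0}

Apply the ratio test: |a_{n+1}| / |a_n| = (n+1) · 1/10 · (n² + 5n + 9)/((n+1)² + 5(n+1) + 9), which tends to ∞ as n → ∞.
Since the ratio → ∞, the series diverges for every x ≠ 0, and R = 0.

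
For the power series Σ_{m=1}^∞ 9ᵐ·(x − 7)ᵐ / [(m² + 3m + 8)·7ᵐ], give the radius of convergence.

R = 7/9

Apply the ratio test: |a_{m+1}| / |a_m| = [(m² + 3m + 8)/((m+1)² + 3(m+1) + 8)] · 9/7, which tends to 9/7 as m → ∞.
The series converges when 9/7 · |x − 7| < 1, giving R = 7/9.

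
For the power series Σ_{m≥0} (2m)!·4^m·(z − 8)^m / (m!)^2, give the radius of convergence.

The ratio of consecutive coefficients is (2m+1)·(2m+2)/(m+1)² · 4 → 16.
Thus R = 1/(16) = 1/16.

R = 1/16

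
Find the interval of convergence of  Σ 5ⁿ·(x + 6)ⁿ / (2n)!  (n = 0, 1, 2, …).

(−∞, ∞)

Ratio test: |a_{n+1}/a_n| = 5 · 1/[(2n+1)·(2n+2)] → 0 as n → ∞.
The limit is 0, so the series converges for all x; R = ∞.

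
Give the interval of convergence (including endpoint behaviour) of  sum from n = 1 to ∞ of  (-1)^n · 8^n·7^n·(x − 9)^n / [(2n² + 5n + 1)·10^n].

[247/28, 257/28]

The ratio of consecutive coefficients is [(2n² + 5n + 1)/(2(n+1)² + 5(n+1) + 1)] · 8·7/10 → 28/5.
Convergence for |x − 9| · 28/5 < 1, i.e. |x − 9| < 5/28. So R = 5/28.
At x = 257/28: absolute convergence follows by limit comparison with Σ 1/n².
When x = 247/28, absolute convergence follows by limit comparison with Σ 1/n².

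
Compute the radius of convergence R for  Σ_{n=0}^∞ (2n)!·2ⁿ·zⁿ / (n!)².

Apply the ratio test: |a_{n+1}| / |a_n| = (2n+1)·(2n+2)/(n+1)² · 2, which tends to 8 as n → ∞.
Thus R = 1/(8) = 1/8.

R = 1/8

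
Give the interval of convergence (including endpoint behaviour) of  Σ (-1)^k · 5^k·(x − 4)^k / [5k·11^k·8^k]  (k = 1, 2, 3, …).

(-68/5, 108/5]

By the ratio test, |a_{k+1}/a_k| = [5k/5(k+1)] · 5/(11·8) → 5/88.
Convergence for |x − 4| · 5/88 < 1, i.e. |x − 4| < 88/5. So R = 88/5.
When x = 108/5, an alternating series whose terms decrease to 0 in absolute value, so it converges by the Leibniz criterion.
Check x = -68/5: the terms are asymptotic to a nonzero constant times 1/k, so the series diverges by limit comparison with Σ 1/k.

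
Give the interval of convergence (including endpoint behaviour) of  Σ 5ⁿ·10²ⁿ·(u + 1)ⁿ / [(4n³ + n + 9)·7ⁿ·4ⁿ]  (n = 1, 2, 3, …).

[-132/125, -118/125]

Apply the ratio test: |a_{n+1}| / |a_n| = [(4n³ + n + 9)/(4(n+1)³ + (n+1) + 9)] · 5·100/(7·4), which tends to 125/7 as n → ∞.
The series converges when 125/7 · |u + 1| < 1, giving R = 7/125.
Check u = -118/125: the terms are on the order of 1/n³, so the series converges absolutely by comparison with the p-series (p = 3 > 1).
Check u = -132/125: the terms are on the order of 1/n³, so the series converges absolutely by comparison with the p-series (p = 3 > 1).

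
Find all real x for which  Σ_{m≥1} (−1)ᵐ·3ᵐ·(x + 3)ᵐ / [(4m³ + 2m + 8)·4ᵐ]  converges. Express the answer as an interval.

[-13/3, -5/3]

The ratio of consecutive coefficients is [(4m³ + 2m + 8)/(4(m+1)³ + 2(m+1) + 8)] · 3/4 → 3/4.
Convergence for |x + 3| · 3/4 < 1, i.e. |x + 3| < 4/3. So R = 4/3.
When x = -5/3, the series is dominated by a constant times Σ 1/m³, which converges (p = 3 > 1).
Endpoint x = -13/3: absolute convergence follows by limit comparison with Σ 1/m³.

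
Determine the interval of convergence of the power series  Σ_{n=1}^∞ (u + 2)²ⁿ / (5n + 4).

(-3, -1)

Ratio test: |a_{n+1}/a_n| = (5n + 4)/(5(n+1) + 4) → 1 as n → ∞.
Since the exponent of (u + 2) increases by 2 each term, convergence requires |u + 2|² < 1, hence R = 1.
At u = -1: comparison with the harmonic series Σ 1/n shows the series diverges.
Check u = -3: the terms behave like c/n; limit comparison with the harmonic series gives divergence.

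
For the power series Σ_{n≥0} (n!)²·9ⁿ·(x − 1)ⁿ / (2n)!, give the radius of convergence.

By the ratio test, |a_{n+1}/a_n| = (n+1)²/[(2n+1)·(2n+2)] · 9 → 9/4.
Hence the series converges for |x − 1| < 1/(9/4) = 4/9, so the radius of convergence is 4/9.

R = 4/9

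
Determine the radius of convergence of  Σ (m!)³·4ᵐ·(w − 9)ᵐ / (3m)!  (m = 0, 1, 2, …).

By the ratio test, |a_{m+1}/a_m| = (m+1)³/[(3m+1)·(3m+2)·(3m+3)] · 4 → 4/27.
Thus R = 1/(4/27) = 27/4.

R = 27/4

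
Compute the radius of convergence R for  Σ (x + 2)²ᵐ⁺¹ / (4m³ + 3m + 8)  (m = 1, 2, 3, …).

R = 1

Apply the ratio test: |a_{m+1}| / |a_m| = (4m³ + 3m + 8)/(4(m+1)³ + 3(m+1) + 8), which tends to 1 as m → ∞.
Writing y = (x + 2)², the series in y has radius 1, so |x + 2| < √(1) = 1 and R = 1.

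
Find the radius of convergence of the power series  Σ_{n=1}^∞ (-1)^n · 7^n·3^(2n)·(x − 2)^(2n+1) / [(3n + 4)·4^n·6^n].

R = 2√42/21

By the ratio test, |a_{n+1}/a_n| = [(3n + 4)/(3(n+1) + 4)] · 7·9/(4·6) → 21/8.
Writing y = (x − 2)², the series in y has radius 8/21, so |x − 2| < √(8/21) and R = 2√42/21.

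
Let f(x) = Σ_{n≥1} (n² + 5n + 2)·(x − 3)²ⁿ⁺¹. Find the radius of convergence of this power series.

The ratio of consecutive coefficients is ((n+1)² + 5(n+1) + 2)/(n² + 5n + 2) → 1.
Successive powers of (x − 3) differ by 2, so the series converges when |x − 3|² · 1 < 1, i.e. |x − 3| < √(1) = 1. So R = 1.

R = 1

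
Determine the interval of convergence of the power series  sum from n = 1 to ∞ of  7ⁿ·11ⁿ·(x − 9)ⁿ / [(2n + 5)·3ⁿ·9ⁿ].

[666/77, 720/77)

The ratio of consecutive coefficients is [(2n + 5)/(2(n+1) + 5)] · 7·11/(3·9) → 77/27.
Convergence for |x − 9| · 77/27 < 1, i.e. |x − 9| < 27/77. So R = 27/77.
Endpoint x = 720/77: the terms behave like c/n; limit comparison with the harmonic series gives divergence.
At x = 666/77: convergence follows from the alternating series test (terms decrease monotonically to 0).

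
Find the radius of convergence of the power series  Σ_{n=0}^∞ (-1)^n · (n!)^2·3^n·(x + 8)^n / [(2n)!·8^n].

The ratio of consecutive coefficients is (n+1)²/[(2n+1)·(2n+2)] · 3/8 → 3/32.
Thus R = 1/(3/32) = 32/3.

R = 32/3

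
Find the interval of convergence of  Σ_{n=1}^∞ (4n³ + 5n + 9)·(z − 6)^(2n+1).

(5, 7)

Apply the ratio test: |a_{n+1}| / |a_n| = (4(n+1)³ + 5(n+1) + 9)/(4n³ + 5n + 9), which tends to 1 as n → ∞.
Writing y = (z − 6)², the series in y has radius 1, so |z − 6| < √(1) = 1 and R = 1.
Endpoint z = 7: the n-th term does not approach 0; divergence by the term test.
When z = 5, the terms do not tend to 0, so the series diverges.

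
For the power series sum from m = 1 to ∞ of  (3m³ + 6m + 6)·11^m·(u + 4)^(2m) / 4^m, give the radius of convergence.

Apply the ratio test: |a_{m+1}| / |a_m| = [(3(m+1)³ + 6(m+1) + 6)/(3m³ + 6m + 6)] · 11/4, which tends to 11/4 as m → ∞.
Writing y = (u + 4)², the series in y has radius 4/11, so |u + 4| < √(4/11) and R = 2√11/11.

R = 2√11/11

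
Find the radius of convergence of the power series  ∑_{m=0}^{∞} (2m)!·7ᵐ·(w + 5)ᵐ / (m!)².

R = 1/28

Apply the ratio test: |a_{m+1}| / |a_m| = (2m+1)·(2m+2)/(m+1)² · 7, which tends to 28 as m → ∞.
The series converges when 28 · |w + 5| < 1, giving R = 1/28.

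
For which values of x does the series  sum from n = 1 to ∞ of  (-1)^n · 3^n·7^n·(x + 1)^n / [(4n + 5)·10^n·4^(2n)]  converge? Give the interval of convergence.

By the ratio test, |a_{n+1}/a_n| = [(4n + 5)/(4(n+1) + 5)] · 3·7/(10·16) → 21/160.
Convergence for |x + 1| · 21/160 < 1, i.e. |x + 1| < 160/21. So R = 160/21.
Check x = 139/21: an alternating series whose terms decrease to 0 in absolute value, so it converges by the Leibniz criterion.
When x = -181/21, the terms behave like c/n; limit comparison with the harmonic series gives divergence.

(-181/21, 139/21]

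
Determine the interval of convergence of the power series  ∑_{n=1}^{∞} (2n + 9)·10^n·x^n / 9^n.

By the ratio test, |a_{n+1}/a_n| = [(2(n+1) + 9)/(2n + 9)] · 10/9 → 10/9.
Convergence for |x| · 10/9 < 1, i.e. |x| < 9/10. So R = 9/10.
At x = 9/10: the n-th term does not approach 0; divergence by the term test.
When x = -9/10, the terms have absolute value of order n, which does not tend to 0, so the series diverges by the divergence test.

(-9/10, 9/10)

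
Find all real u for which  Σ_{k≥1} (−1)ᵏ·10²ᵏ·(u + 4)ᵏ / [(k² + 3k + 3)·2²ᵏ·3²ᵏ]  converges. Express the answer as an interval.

[-109/25, -91/25]

The ratio of consecutive coefficients is [(k² + 3k + 3)/((k+1)² + 3(k+1) + 3)] · 100/(4·9) → 25/9.
Thus R = 1/(25/9) = 9/25.
Check u = -91/25: the terms are on the order of 1/k², so the series converges absolutely by comparison with the p-series (p = 2 > 1).
When u = -109/25, absolute convergence follows by limit comparison with Σ 1/k².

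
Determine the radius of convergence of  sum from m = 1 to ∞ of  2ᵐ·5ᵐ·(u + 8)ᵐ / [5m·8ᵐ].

R = 4/5

Apply the ratio test: |a_{m+1}| / |a_m| = [5m/5(m+1)] · 2·5/8, which tends to 5/4 as m → ∞.
The series converges when 5/4 · |u + 8| < 1, giving R = 4/5.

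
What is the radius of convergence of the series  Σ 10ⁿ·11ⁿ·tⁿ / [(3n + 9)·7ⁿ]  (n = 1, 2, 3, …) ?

R = 7/110

By the ratio test, |a_{n+1}/a_n| = [(3n + 9)/(3(n+1) + 9)] · 10·11/7 → 110/7.
Thus R = 1/(110/7) = 7/110.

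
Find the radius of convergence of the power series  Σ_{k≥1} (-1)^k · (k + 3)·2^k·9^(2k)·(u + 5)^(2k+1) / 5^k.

R = √10/18

Apply the ratio test: |a_{k+1}| / |a_k| = [((k+1) + 3)/(k + 3)] · 2·81/5, which tends to 162/5 as k → ∞.
Successive powers of (u + 5) differ by 2, so the series converges when |u + 5|² · 162/5 < 1, i.e. |u + 5| < √(5/162). So R = √10/18.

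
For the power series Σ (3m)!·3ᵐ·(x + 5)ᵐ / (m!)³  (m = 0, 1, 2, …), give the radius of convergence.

R = 1/81

By the ratio test, |a_{m+1}/a_m| = (3m+1)·(3m+2)·(3m+3)/(m+1)³ · 3 → 81.
Hence the series converges for |x + 5| < 1/(81) = 1/81, so the radius of convergence is 1/81.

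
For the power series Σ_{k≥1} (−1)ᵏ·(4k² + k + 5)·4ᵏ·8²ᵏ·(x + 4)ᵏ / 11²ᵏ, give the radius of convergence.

The ratio of consecutive coefficients is [(4(k+1)² + (k+1) + 5)/(4k² + k + 5)] · 4·64/121 → 256/121.
Convergence for |x + 4| · 256/121 < 1, i.e. |x + 4| < 121/256. So R = 121/256.

R = 121/256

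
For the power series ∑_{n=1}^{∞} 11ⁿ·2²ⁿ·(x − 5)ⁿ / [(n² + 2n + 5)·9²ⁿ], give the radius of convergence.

The ratio of consecutive coefficients is [(n² + 2n + 5)/((n+1)² + 2(n+1) + 5)] · 11·4/81 → 44/81.
The series converges when 44/81 · |x − 5| < 1, giving R = 81/44.

R = 81/44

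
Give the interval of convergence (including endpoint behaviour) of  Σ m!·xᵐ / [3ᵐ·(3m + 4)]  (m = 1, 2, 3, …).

Ratio test: |a_{m+1}/a_m| = (m+1) · 1/3 · (3m + 4)/(3(m+1) + 4) → ∞ as m → ∞.
The terms grow without bound for any x ≠ 0, so R = 0 (convergence only at x = 0).

{0}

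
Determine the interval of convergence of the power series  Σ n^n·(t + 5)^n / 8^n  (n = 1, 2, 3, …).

By the Cauchy root test, |a_n|^(1/n) = n/8 → ∞.
Since the n-th root of |a_n| is unbounded, the series converges only at t = -5; R = 0.

{-5}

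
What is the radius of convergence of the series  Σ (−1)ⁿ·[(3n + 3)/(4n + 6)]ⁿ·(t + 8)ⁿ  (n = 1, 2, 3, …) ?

R = 4/3

Applying the root test, |a_n|^(1/n) = (3n + 3)/(4n + 6) → 3/4.
Convergence for |t + 8| · 3/4 < 1, i.e. |t + 8| < 4/3. So R = 4/3.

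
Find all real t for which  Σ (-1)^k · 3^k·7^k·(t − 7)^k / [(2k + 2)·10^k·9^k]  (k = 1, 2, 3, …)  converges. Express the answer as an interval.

(19/7, 79/7]

Apply the ratio test: |a_{k+1}| / |a_k| = [(2k + 2)/(2(k+1) + 2)] · 3·7/(10·9), which tends to 7/30 as k → ∞.
Convergence for |t − 7| · 7/30 < 1, i.e. |t − 7| < 30/7. So R = 30/7.
Endpoint t = 79/7: an alternating series whose terms decrease to 0 in absolute value, so it converges by the Leibniz criterion.
Check t = 19/7: comparison with the harmonic series Σ 1/k shows the series diverges.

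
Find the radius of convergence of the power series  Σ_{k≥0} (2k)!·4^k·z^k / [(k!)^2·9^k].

The ratio of consecutive coefficients is (2k+1)·(2k+2)/(k+1)² · 4/9 → 16/9.
Convergence for |z| · 16/9 < 1, i.e. |z| < 9/16. So R = 9/16.

R = 9/16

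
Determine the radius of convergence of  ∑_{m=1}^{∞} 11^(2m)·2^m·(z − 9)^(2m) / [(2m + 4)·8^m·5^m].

By the ratio test, |a_{m+1}/a_m| = [(2m + 4)/(2(m+1) + 4)] · 121·2/(8·5) → 121/20.
Successive powers of (z − 9) differ by 2, so the series converges when |z − 9|² · 121/20 < 1, i.e. |z − 9| < √(20/121). So R = 2√5/11.

R = 2√5/11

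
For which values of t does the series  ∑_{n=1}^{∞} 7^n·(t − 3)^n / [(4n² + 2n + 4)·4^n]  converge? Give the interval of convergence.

[17/7, 25/7]

Ratio test: |a_{n+1}/a_n| = [(4n² + 2n + 4)/(4(n+1)² + 2(n+1) + 4)] · 7/4 → 7/4 as n → ∞.
Thus R = 1/(7/4) = 4/7.
Endpoint t = 25/7: absolute convergence follows by limit comparison with Σ 1/n².
When t = 17/7, the series is dominated by a constant times Σ 1/n², which converges (p = 2 > 1).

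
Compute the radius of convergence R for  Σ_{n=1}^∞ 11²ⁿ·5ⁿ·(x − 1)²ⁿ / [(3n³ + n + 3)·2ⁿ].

Ratio test: |a_{n+1}/a_n| = [(3n³ + n + 3)/(3(n+1)³ + (n+1) + 3)] · 121·5/2 → 605/2 as n → ∞.
Writing y = (x − 1)², the series in y has radius 2/605, so |x − 1| < √(2/605) and R = √10/55.

R = √10/55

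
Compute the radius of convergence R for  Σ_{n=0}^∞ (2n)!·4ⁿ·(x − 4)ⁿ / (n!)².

By the ratio test, |a_{n+1}/a_n| = (2n+1)·(2n+2)/(n+1)² · 4 → 16.
Thus R = 1/(16) = 1/16.

R = 1/16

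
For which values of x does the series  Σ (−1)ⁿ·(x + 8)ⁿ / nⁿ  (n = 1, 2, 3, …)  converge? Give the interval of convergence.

(−∞, ∞)

Root test: |a_n|^(1/n) = 1/n → 0.
The limit is 0 for every x, so R = ∞.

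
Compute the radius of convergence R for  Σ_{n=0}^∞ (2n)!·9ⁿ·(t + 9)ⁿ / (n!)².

R = 1/36

By the ratio test, |a_{n+1}/a_n| = (2n+1)·(2n+2)/(n+1)² · 9 → 36.
Convergence for |t + 9| · 36 < 1, i.e. |t + 9| < 1/36. So R = 1/36.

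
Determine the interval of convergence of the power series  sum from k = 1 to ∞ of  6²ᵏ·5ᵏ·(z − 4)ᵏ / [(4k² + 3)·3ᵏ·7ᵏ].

By the ratio test, |a_{k+1}/a_k| = [(4k² + 3)/(4(k+1)² + 3)] · 36·5/(3·7) → 60/7.
The series converges when 60/7 · |z − 4| < 1, giving R = 7/60.
Endpoint z = 247/60: absolute convergence follows by limit comparison with Σ 1/k².
When z = 233/60, the terms are on the order of 1/k², so the series converges absolutely by comparison with the p-series (p = 2 > 1).

[233/60, 247/60]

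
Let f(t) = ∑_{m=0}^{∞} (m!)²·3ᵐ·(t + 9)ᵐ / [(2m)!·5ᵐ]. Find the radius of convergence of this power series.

R = 20/3

Apply the ratio test: |a_{m+1}| / |a_m| = (m+1)²/[(2m+1)·(2m+2)] · 3/5, which tends to 3/20 as m → ∞.
Hence the series converges for |t + 9| < 1/(3/20) = 20/3, so the radius of convergence is 20/3.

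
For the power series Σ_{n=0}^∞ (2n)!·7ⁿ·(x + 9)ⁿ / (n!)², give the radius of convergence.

By the ratio test, |a_{n+1}/a_n| = (2n+1)·(2n+2)/(n+1)² · 7 → 28.
The series converges when 28 · |x + 9| < 1, giving R = 1/28.

R = 1/28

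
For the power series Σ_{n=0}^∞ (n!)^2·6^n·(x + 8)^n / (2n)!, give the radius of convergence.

By the ratio test, |a_{n+1}/a_n| = (n+1)²/[(2n+1)·(2n+2)] · 6 → 3/2.
Thus R = 1/(3/2) = 2/3.

R = 2/3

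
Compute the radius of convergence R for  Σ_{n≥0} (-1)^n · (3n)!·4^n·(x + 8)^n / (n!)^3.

R = 1/108

Apply the ratio test: |a_{n+1}| / |a_n| = (3n+1)·(3n+2)·(3n+3)/(n+1)³ · 4, which tends to 108 as n → ∞.
The series converges when 108 · |x + 8| < 1, giving R = 1/108.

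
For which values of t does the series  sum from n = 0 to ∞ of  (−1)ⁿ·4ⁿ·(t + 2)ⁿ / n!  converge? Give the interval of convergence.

(−∞, ∞)

Ratio test: |a_{n+1}/a_n| = 4 · 1/(n+1) → 0 as n → ∞.
Since the limit is 0 < 1 for every t, the series converges on all of ℝ and R = ∞.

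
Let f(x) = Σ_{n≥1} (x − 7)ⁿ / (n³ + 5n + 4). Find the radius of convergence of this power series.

R = 1

The ratio of consecutive coefficients is (n³ + 5n + 4)/((n+1)³ + 5(n+1) + 4) → 1.
So the series converges when |x − 7| < 1 and diverges when |x − 7| > 1; R = 1.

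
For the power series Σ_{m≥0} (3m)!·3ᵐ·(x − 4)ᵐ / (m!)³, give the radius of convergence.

The ratio of consecutive coefficients is (3m+1)·(3m+2)·(3m+3)/(m+1)³ · 3 → 81.
Thus R = 1/(81) = 1/81.

R = 1/81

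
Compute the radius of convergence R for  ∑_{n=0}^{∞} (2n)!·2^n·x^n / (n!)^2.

R = 1/8

The ratio of consecutive coefficients is (2n+1)·(2n+2)/(n+1)² · 2 → 8.
Convergence for |x| · 8 < 1, i.e. |x| < 1/8. So R = 1/8.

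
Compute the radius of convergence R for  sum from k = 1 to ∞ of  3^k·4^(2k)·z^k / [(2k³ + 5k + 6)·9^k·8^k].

R = 3/2

Ratio test: |a_{k+1}/a_k| = [(2k³ + 5k + 6)/(2(k+1)³ + 5(k+1) + 6)] · 3·16/(9·8) → 2/3 as k → ∞.
The series converges when 2/3 · |z| < 1, giving R = 3/2.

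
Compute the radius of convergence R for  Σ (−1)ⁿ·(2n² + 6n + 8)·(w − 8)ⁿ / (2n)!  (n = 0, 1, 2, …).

R = ∞

Ratio test: |a_{n+1}/a_n| = (2(n+1)² + 6(n+1) + 8)/(2n² + 6n + 8) · 1/[(2n+1)·(2n+2)] → 0 as n → ∞.
Since the limit is 0 < 1 for every w, the series converges on all of ℝ and R = ∞.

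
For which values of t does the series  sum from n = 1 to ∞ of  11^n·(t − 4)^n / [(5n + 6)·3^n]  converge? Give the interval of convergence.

[41/11, 47/11)

Apply the ratio test: |a_{n+1}| / |a_n| = [(5n + 6)/(5(n+1) + 6)] · 11/3, which tends to 11/3 as n → ∞.
Thus R = 1/(11/3) = 3/11.
Check t = 47/11: comparison with the harmonic series Σ 1/n shows the series diverges.
At t = 41/11: the terms alternate in sign and decrease monotonically to 0 in absolute value (size ~ c/n), so the alternating series test gives convergence.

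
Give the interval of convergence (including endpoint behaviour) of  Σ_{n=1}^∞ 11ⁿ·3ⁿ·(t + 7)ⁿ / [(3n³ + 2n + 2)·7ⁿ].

[-238/33, -224/33]

The ratio of consecutive coefficients is [(3n³ + 2n + 2)/(3(n+1)³ + 2(n+1) + 2)] · 11·3/7 → 33/7.
Convergence for |t + 7| · 33/7 < 1, i.e. |t + 7| < 7/33. So R = 7/33.
When t = -224/33, absolute convergence follows by limit comparison with Σ 1/n³.
Check t = -238/33: the series is dominated by a constant times Σ 1/n³, which converges (p = 3 > 1).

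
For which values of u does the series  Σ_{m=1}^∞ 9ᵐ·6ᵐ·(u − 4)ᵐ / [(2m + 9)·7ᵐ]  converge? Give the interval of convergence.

[209/54, 223/54)

Apply the ratio test: |a_{m+1}| / |a_m| = [(2m + 9)/(2(m+1) + 9)] · 9·6/7, which tends to 54/7 as m → ∞.
Convergence for |u − 4| · 54/7 < 1, i.e. |u − 4| < 7/54. So R = 7/54.
At u = 223/54: comparison with the harmonic series Σ 1/m shows the series diverges.
Endpoint u = 209/54: an alternating series whose terms decrease to 0 in absolute value, so it converges by the Leibniz criterion.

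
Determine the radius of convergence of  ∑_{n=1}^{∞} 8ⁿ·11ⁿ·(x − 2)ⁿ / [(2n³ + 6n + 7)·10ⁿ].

R = 5/44

Apply the ratio test: |a_{n+1}| / |a_n| = [(2n³ + 6n + 7)/(2(n+1)³ + 6(n+1) + 7)] · 8·11/10, which tends to 44/5 as n → ∞.
Thus R = 1/(44/5) = 5/44.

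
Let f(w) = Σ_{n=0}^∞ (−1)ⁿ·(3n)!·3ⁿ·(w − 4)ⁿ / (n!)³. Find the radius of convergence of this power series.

By the ratio test, |a_{n+1}/a_n| = (3n+1)·(3n+2)·(3n+3)/(n+1)³ · 3 → 81.
The series converges when 81 · |w − 4| < 1, giving R = 1/81.

R = 1/81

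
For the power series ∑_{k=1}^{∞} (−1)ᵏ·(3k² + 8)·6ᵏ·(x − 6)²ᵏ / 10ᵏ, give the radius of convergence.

By the ratio test, |a_{k+1}/a_k| = [(3(k+1)² + 8)/(3k² + 8)] · 6/10 → 3/5.
Writing y = (x − 6)², the series in y has radius 5/3, so |x − 6| < √(5/3) and R = √15/3.

R = √15/3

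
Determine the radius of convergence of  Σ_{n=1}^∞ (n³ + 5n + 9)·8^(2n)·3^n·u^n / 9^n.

The ratio of consecutive coefficients is [((n+1)³ + 5(n+1) + 9)/(n³ + 5n + 9)] · 64·3/9 → 64/3.
The series converges when 64/3 · |u| < 1, giving R = 3/64.

R = 3/64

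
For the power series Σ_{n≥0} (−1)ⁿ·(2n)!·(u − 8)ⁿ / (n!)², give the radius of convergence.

The ratio of consecutive coefficients is (2n+1)·(2n+2)/(n+1)² → 4.
Convergence for |u − 8| · 4 < 1, i.e. |u − 8| < 1/4. So R = 1/4.

R = 1/4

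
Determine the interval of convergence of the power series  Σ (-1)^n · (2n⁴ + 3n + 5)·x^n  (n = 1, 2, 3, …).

(-1, 1)

Apply the ratio test: |a_{n+1}| / |a_n| = (2(n+1)⁴ + 3(n+1) + 5)/(2n⁴ + 3n + 5), which tends to 1 as n → ∞.
Convergence for |x| < 1, so R = 1.
At x = 1: the terms do not tend to 0, so the series diverges.
At x = -1: the terms have absolute value of order n⁴, which does not tend to 0, so the series diverges by the divergence test.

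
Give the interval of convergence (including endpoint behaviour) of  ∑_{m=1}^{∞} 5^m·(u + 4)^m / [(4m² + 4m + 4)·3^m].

[-23/5, -17/5]

Apply the ratio test: |a_{m+1}| / |a_m| = [(4m² + 4m + 4)/(4(m+1)² + 4(m+1) + 4)] · 5/3, which tends to 5/3 as m → ∞.
The series converges when 5/3 · |u + 4| < 1, giving R = 3/5.
At u = -17/5: the series is dominated by a constant times Σ 1/m², which converges (p = 2 > 1).
When u = -23/5, absolute convergence follows by limit comparison with Σ 1/m².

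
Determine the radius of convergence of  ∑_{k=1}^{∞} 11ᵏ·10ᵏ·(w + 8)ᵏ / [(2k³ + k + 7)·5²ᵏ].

R = 5/22

Apply the ratio test: |a_{k+1}| / |a_k| = [(2k³ + k + 7)/(2(k+1)³ + (k+1) + 7)] · 11·10/25, which tends to 22/5 as k → ∞.
Thus R = 1/(22/5) = 5/22.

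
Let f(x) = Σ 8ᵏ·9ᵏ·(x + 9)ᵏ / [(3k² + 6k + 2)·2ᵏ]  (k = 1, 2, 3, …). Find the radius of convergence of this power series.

The ratio of consecutive coefficients is [(3k² + 6k + 2)/(3(k+1)² + 6(k+1) + 2)] · 8·9/2 → 36.
Thus R = 1/(36) = 1/36.

R = 1/36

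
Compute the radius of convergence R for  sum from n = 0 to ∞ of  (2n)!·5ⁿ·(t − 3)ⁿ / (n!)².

R = 1/20

Apply the ratio test: |a_{n+1}| / |a_n| = (2n+1)·(2n+2)/(n+1)² · 5, which tends to 20 as n → ∞.
Hence the series converges for |t − 3| < 1/(20) = 1/20, so the radius of convergence is 1/20.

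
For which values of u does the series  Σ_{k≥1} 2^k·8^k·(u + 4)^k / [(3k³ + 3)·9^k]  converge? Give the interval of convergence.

[-73/16, -55/16]

Apply the ratio test: |a_{k+1}| / |a_k| = [(3k³ + 3)/(3(k+1)³ + 3)] · 2·8/9, which tends to 16/9 as k → ∞.
The series converges when 16/9 · |u + 4| < 1, giving R = 9/16.
Endpoint u = -55/16: the series is dominated by a constant times Σ 1/k³, which converges (p = 3 > 1).
At u = -73/16: absolute convergence follows by limit comparison with Σ 1/k³.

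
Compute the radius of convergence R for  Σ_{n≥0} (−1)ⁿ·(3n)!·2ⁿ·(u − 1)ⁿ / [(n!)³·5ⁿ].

By the ratio test, |a_{n+1}/a_n| = (3n+1)·(3n+2)·(3n+3)/(n+1)³ · 2/5 → 54/5.
The series converges when 54/5 · |u − 1| < 1, giving R = 5/54.

R = 5/54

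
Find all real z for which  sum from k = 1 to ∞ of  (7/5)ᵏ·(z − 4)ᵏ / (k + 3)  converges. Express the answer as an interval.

[23/7, 33/7)

Apply the ratio test: |a_{k+1}| / |a_k| = [(k + 3)/((k+1) + 3)] · 7/5, which tends to 7/5 as k → ∞.
Convergence for |z − 4| · 7/5 < 1, i.e. |z − 4| < 5/7. So R = 5/7.
When z = 33/7, the terms behave like c/k; limit comparison with the harmonic series gives divergence.
Endpoint z = 23/7: the terms alternate in sign and decrease monotonically to 0 in absolute value (size ~ c/k), so the alternating series test gives convergence.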